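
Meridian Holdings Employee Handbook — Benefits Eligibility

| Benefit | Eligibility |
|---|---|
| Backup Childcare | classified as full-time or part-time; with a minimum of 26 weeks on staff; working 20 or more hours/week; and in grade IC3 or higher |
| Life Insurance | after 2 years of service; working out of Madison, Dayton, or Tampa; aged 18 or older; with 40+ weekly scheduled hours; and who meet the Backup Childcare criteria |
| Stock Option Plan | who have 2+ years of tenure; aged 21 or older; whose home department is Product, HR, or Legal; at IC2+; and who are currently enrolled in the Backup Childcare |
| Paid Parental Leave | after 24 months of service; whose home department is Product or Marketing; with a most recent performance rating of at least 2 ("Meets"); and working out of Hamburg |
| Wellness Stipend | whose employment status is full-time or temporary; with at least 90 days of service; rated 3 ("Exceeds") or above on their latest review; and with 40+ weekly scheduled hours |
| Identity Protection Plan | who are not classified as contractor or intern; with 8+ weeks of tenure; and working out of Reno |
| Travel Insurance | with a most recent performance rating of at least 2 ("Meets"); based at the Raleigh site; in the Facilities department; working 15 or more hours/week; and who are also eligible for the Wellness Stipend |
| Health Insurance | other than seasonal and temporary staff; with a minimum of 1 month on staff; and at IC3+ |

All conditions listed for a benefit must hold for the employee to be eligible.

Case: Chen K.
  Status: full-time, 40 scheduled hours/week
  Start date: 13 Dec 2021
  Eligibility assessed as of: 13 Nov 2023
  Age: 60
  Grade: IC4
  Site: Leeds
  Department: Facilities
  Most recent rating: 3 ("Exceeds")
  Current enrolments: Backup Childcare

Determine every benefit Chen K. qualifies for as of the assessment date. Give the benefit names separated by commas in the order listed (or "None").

Service from 13 Dec 2021 to 13 Nov 2023: 700 days.
Backup Childcare — status full-time ✓; service 700 days ≥ 26 weeks (≈182 days) ✓; 40 hrs/wk ≥ 20 ✓; grade IC4 ≥ IC3 ✓ → eligible.
Life Insurance — service 700 days < 2 years (≈730 days) ✗ → not eligible.
Stock Option Plan — service 700 days < 2 years (≈730 days) ✗ → not eligible.
Paid Parental Leave — service 700 days < 24 months (≈720 days) ✗ → not eligible.
Wellness Stipend — status full-time ✓; service 700 days ≥ 90 days ✓; rating 3 ≥ 3 ✓; 40 hrs/wk ≥ 40 ✓ → eligible.
Identity Protection Plan — status full-time ✓ (not excluded); service 700 days ≥ 8 weeks (≈56 days) ✓; site Leeds ✗ (not Reno) → not eligible.
Travel Insurance — rating 3 ≥ 2 ✓; site Leeds ✗ (not Raleigh) → not eligible.
Health Insurance — status full-time ✓ (not excluded); service 700 days ≥ 1 month (≈30 days) ✓; grade IC4 ≥ IC3 ✓ → eligible.

Backup Childcare, Wellness Stipend, Health Insurance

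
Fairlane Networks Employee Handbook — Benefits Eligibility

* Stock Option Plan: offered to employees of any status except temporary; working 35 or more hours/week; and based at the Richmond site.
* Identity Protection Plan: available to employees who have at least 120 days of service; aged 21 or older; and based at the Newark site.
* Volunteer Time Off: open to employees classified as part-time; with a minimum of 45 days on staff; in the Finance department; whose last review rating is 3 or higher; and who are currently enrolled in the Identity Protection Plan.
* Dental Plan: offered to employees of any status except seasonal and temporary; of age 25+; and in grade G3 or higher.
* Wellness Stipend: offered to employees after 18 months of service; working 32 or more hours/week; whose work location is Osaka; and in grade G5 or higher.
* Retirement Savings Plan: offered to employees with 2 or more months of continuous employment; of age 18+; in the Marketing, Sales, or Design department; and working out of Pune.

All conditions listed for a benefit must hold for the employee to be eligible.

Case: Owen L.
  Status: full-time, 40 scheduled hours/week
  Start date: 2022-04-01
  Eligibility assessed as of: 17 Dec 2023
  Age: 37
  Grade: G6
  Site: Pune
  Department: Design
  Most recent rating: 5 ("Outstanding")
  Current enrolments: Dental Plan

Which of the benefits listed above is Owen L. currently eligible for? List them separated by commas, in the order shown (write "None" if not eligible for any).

Dental Plan, Retirement Savings Plan

Service from 2022-04-01 to 17 Dec 2023: 625 days.
Stock Option Plan — status full-time ✓ (not excluded); 40 hrs/wk ≥ 35 ✓; site Pune ✗ (not Richmond) → not eligible.
Identity Protection Plan — service 625 days ≥ 120 days ✓; age 37 ≥ 21 ✓; site Pune ✗ (not Newark) → not eligible.
Volunteer Time Off — status full-time ✗ (requires part-time) → not eligible.
Dental Plan — status full-time ✓ (not excluded); age 37 ≥ 25 ✓; grade G6 ≥ G3 ✓ → eligible.
Wellness Stipend — service 625 days ≥ 18 months (≈540 days) ✓; 40 hrs/wk ≥ 32 ✓; site Pune ✗ (not Osaka) → not eligible.
Retirement Savings Plan — service 625 days ≥ 2 months (≈60 days) ✓; age 37 ≥ 18 ✓; dept Design ✓; site Pune ✓ → eligible.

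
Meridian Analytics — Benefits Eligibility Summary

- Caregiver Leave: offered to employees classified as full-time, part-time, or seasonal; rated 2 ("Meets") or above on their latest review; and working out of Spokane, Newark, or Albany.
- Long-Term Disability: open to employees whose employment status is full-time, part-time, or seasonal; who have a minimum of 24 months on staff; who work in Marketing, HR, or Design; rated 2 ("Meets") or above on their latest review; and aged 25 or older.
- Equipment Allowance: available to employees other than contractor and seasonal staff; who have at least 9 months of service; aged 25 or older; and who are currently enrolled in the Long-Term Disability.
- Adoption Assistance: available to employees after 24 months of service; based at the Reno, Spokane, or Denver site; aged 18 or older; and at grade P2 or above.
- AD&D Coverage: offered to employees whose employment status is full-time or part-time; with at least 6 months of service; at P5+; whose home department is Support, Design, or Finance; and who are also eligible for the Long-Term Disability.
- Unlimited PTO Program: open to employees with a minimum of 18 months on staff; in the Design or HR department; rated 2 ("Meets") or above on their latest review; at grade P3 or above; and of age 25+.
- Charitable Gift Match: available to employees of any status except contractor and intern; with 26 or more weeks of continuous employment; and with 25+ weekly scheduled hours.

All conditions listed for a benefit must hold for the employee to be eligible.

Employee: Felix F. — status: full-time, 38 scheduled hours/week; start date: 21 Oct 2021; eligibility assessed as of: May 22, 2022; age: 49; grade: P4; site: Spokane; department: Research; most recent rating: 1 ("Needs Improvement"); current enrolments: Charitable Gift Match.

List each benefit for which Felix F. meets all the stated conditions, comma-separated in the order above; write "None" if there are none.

Charitable Gift Match

Service from 21 Oct 2021 to May 22, 2022: 213 days.
Caregiver Leave — status full-time ✓; rating 1 < 2 ✗ → not eligible.
Long-Term Disability — status full-time ✓; service 213 days < 24 months (≈720 days) ✗ → not eligible.
Equipment Allowance — status full-time ✓ (not excluded); service 213 days < 9 months (≈270 days) ✗ → not eligible.
Adoption Assistance — service 213 days < 24 months (≈720 days) ✗ → not eligible.
AD&D Coverage — status full-time ✓; service 213 days ≥ 6 months (≈180 days) ✓; grade P4 < P5 ✗ → not eligible.
Unlimited PTO Program — service 213 days < 18 months (≈540 days) ✗ → not eligible.
Charitable Gift Match — status full-time ✓ (not excluded); service 213 days ≥ 26 weeks (≈182 days) ✓; 38 hrs/wk ≥ 25 ✓ → eligible.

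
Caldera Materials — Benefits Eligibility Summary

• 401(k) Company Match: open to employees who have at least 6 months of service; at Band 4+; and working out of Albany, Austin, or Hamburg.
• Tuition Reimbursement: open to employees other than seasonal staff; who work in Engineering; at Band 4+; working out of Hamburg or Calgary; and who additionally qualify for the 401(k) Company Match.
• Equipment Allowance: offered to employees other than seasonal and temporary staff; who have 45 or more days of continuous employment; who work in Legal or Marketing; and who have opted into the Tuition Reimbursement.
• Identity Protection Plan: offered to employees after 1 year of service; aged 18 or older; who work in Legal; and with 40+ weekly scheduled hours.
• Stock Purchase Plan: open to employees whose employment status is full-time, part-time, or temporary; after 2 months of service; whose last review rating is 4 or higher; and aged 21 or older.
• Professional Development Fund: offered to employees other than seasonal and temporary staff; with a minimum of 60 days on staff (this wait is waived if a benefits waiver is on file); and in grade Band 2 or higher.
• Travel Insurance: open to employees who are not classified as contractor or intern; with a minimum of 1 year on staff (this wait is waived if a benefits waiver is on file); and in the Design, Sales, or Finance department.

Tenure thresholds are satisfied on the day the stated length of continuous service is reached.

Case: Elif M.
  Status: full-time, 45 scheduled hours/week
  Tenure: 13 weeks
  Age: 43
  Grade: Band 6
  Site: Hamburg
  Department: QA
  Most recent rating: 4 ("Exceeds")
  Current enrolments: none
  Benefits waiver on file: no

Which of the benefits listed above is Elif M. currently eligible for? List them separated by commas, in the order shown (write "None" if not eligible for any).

401(k) Company Match — service 13 weeks < 6 months (≈180 days) ✗ → not eligible.
Tuition Reimbursement — status full-time ✓ (not excluded); dept QA ✗ → not eligible.
Equipment Allowance — status full-time ✓ (not excluded); service 13 weeks ≥ 45 days ✓; dept QA ✗ → not eligible.
Identity Protection Plan — service 13 weeks < 1 year (≈365 days) ✗ → not eligible.
Stock Purchase Plan — status full-time ✓; service 13 weeks ≥ 2 months (≈60 days) ✓; rating 4 ≥ 4 ✓; age 43 ≥ 21 ✓ → eligible.
Professional Development Fund — status full-time ✓ (not excluded); no waiver, service 13 weeks ≥ 60 days ✓; grade Band 6 ≥ Band 2 ✓ → eligible.
Travel Insurance — status full-time ✓ (not excluded); no waiver, service 13 weeks < 1 year (≈365 days) ✗ → not eligible.

Stock Purchase Plan, Professional Development Fund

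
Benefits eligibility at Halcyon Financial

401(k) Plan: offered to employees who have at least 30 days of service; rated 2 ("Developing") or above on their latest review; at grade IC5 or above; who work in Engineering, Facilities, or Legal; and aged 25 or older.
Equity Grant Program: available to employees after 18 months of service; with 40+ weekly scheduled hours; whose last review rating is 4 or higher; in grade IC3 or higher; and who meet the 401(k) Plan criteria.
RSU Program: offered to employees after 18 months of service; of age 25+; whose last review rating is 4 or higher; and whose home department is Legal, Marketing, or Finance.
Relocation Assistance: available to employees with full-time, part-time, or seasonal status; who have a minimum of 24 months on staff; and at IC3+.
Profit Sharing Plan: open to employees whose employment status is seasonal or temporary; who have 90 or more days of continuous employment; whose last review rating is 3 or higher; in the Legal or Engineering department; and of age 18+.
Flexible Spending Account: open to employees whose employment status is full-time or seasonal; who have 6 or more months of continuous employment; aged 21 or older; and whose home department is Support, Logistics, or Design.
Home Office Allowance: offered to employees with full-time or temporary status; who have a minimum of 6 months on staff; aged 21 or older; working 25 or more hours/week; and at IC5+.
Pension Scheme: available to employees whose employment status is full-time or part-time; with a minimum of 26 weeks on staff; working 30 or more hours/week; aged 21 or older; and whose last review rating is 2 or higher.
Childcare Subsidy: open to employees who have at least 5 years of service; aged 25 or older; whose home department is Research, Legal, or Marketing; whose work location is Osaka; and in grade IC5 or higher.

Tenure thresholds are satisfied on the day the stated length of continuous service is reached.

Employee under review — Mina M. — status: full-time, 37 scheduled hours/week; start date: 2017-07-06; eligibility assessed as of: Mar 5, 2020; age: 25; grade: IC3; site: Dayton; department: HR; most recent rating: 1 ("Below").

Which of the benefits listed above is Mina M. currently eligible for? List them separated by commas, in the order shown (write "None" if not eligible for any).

Relocation Assistance

Service from 2017-07-06 to Mar 5, 2020: 973 days.
401(k) Plan — service 973 days ≥ 30 days ✓; rating 1 < 2 ✗ → not eligible.
Equity Grant Program — service 973 days ≥ 18 months (≈540 days) ✓; 37 hrs/wk < 40 ✗ → not eligible.
RSU Program — service 973 days ≥ 18 months (≈540 days) ✓; age 25 ≥ 25 ✓; rating 1 < 4 ✗ → not eligible.
Relocation Assistance — status full-time ✓; service 973 days ≥ 24 months (≈720 days) ✓; grade IC3 ≥ IC3 ✓ → eligible.
Profit Sharing Plan — status full-time ✗ (requires seasonal or temporary) → not eligible.
Flexible Spending Account — status full-time ✓; service 973 days ≥ 6 months (≈180 days) ✓; age 25 ≥ 21 ✓; dept HR ✗ → not eligible.
Home Office Allowance — status full-time ✓; service 973 days ≥ 6 months (≈180 days) ✓; age 25 ≥ 21 ✓; 37 hrs/wk ≥ 25 ✓; grade IC3 < IC5 ✗ → not eligible.
Pension Scheme — status full-time ✓; service 973 days ≥ 26 weeks (≈182 days) ✓; 37 hrs/wk ≥ 30 ✓; age 25 ≥ 21 ✓; rating 1 < 2 ✗ → not eligible.
Childcare Subsidy — service 973 days < 5 years (≈1825 days) ✗ → not eligible.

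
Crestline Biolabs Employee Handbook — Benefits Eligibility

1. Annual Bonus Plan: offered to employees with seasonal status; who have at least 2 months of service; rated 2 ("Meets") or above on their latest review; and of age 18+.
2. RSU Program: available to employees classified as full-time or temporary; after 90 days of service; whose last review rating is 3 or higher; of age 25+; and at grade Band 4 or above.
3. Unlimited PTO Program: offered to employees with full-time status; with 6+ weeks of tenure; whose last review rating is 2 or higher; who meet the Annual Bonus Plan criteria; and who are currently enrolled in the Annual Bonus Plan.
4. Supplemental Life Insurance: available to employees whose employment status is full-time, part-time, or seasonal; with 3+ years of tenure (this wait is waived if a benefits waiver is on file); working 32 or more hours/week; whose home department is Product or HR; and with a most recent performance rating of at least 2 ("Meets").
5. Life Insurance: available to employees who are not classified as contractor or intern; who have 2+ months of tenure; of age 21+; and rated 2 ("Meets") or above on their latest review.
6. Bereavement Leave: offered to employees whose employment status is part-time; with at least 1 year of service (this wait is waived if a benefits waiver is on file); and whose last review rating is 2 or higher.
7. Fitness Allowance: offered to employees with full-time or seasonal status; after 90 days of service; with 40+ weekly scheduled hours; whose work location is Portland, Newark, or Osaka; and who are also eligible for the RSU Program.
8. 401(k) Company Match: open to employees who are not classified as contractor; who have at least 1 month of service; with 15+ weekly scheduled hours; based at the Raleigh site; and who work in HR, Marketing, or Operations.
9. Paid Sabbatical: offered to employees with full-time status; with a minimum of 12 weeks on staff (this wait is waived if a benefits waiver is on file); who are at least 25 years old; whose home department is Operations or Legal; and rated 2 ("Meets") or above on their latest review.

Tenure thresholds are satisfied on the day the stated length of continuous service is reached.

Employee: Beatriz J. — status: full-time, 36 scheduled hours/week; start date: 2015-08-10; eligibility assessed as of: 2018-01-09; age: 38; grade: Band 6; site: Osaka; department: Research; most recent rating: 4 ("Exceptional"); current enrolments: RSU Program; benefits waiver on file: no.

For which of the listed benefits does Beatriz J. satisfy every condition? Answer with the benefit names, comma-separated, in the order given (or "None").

RSU Program, Life Insurance

Service from 2015-08-10 to 2018-01-09: 883 days.
Annual Bonus Plan — status full-time ✗ (requires seasonal) → not eligible.
RSU Program — status full-time ✓; service 883 days ≥ 90 days ✓; rating 4 ≥ 3 ✓; age 38 ≥ 25 ✓; grade Band 6 ≥ Band 4 ✓ → eligible.
Unlimited PTO Program — status full-time ✓; service 883 days ≥ 6 weeks (≈42 days) ✓; rating 4 ≥ 2 ✓; not eligible for Annual Bonus Plan ✗ → not eligible.
Supplemental Life Insurance — status full-time ✓; no waiver, service 883 days < 3 years (≈1095 days) ✗ → not eligible.
Life Insurance — status full-time ✓ (not excluded); service 883 days ≥ 2 months (≈60 days) ✓; age 38 ≥ 21 ✓; rating 4 ≥ 2 ✓ → eligible.
Bereavement Leave — status full-time ✗ (requires part-time) → not eligible.
Fitness Allowance — status full-time ✓; service 883 days ≥ 90 days ✓; 36 hrs/wk < 40 ✗ → not eligible.
401(k) Company Match — status full-time ✓ (not excluded); service 883 days ≥ 1 month (≈30 days) ✓; 36 hrs/wk ≥ 15 ✓; site Osaka ✗ (not Raleigh) → not eligible.
Paid Sabbatical — status full-time ✓; no waiver, service 883 days ≥ 12 weeks (≈84 days) ✓; age 38 ≥ 25 ✓; dept Research ✗ → not eligible.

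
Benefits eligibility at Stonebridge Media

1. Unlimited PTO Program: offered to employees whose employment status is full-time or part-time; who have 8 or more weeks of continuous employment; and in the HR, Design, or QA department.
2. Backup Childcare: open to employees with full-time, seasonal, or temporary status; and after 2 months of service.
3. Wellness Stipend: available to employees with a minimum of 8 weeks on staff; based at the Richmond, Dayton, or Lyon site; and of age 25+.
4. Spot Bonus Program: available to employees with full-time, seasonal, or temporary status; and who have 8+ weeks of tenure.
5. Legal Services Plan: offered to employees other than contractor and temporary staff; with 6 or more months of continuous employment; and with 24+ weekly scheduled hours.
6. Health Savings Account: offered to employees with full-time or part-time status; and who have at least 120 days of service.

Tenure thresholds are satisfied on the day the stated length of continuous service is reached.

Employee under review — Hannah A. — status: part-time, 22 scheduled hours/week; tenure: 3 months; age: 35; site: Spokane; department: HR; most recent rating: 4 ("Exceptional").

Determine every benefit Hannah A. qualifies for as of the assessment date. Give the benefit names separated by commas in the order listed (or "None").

Unlimited PTO Program — status part-time ✓; service 3 months ≥ 8 weeks (≈56 days) ✓; dept HR ✓ → eligible.
Backup Childcare — status part-time ✗ (requires full-time, seasonal, or temporary) → not eligible.
Wellness Stipend — service 3 months ≥ 8 weeks (≈56 days) ✓; site Spokane ✗ (not Richmond, Dayton, or Lyon) → not eligible.
Spot Bonus Program — status part-time ✗ (requires full-time, seasonal, or temporary) → not eligible.
Legal Services Plan — status part-time ✓ (not excluded); service 3 months < 6 months ✗ → not eligible.
Health Savings Account — status part-time ✓; service 3 months < 120 days ✗ → not eligible.

Unlimited PTO Program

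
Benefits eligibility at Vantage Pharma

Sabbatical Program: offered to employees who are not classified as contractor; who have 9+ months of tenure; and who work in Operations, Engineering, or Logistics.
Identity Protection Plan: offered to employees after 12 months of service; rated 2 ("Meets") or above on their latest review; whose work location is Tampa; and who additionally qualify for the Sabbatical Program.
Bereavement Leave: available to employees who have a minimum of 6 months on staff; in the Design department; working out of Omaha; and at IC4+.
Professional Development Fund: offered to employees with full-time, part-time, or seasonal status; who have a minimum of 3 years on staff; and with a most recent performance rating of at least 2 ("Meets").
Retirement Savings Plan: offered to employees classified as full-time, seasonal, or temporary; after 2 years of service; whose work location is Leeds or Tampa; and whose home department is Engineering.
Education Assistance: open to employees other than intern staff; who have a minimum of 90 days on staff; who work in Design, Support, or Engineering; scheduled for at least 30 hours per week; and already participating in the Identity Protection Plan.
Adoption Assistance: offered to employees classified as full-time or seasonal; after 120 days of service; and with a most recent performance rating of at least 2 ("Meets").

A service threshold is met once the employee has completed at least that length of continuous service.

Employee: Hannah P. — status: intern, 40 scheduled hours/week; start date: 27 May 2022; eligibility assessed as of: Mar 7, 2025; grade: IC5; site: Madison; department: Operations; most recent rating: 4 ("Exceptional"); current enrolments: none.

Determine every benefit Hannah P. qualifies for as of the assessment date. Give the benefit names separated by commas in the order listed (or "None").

Service from 27 May 2022 to Mar 7, 2025: 1015 days.
Sabbatical Program — status intern ✓ (not excluded); service 1015 days ≥ 9 months (≈270 days) ✓; dept Operations ✓ → eligible.
Identity Protection Plan — service 1015 days ≥ 12 months (≈360 days) ✓; rating 4 ≥ 2 ✓; site Madison ✗ (not Tampa) → not eligible.
Bereavement Leave — service 1015 days ≥ 6 months (≈180 days) ✓; dept Operations ✗ → not eligible.
Professional Development Fund — status intern ✗ (requires full-time, part-time, or seasonal) → not eligible.
Retirement Savings Plan — status intern ✗ (requires full-time, seasonal, or temporary) → not eligible.
Education Assistance — status intern ✗ (excluded) → not eligible.
Adoption Assistance — status intern ✗ (requires full-time or seasonal) → not eligible.

Sabbatical Program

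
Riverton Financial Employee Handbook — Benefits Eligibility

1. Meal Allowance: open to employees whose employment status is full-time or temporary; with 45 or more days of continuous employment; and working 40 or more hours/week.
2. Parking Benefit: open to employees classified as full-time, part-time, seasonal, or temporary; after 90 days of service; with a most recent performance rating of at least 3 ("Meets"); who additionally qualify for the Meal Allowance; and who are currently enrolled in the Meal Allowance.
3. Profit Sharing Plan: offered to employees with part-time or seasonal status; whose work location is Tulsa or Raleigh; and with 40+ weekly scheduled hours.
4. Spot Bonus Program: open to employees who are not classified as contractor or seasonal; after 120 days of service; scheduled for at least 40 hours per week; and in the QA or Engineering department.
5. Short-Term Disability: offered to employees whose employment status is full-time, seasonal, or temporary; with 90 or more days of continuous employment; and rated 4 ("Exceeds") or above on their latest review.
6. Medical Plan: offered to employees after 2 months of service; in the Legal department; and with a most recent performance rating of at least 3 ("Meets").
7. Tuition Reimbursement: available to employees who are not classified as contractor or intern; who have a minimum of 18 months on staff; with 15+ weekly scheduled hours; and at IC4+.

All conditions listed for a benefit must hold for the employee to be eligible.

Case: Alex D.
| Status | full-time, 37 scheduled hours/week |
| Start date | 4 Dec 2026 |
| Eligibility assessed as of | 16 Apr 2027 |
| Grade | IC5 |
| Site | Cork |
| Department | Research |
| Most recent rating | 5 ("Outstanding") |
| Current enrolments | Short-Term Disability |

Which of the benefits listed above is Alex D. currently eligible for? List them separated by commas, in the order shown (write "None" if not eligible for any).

Short-Term Disability

Service from 4 Dec 2026 to 16 Apr 2027: 133 days.
Meal Allowance — status full-time ✓; service 133 days ≥ 45 days ✓; 37 hrs/wk < 40 ✗ → not eligible.
Parking Benefit — status full-time ✓; service 133 days ≥ 90 days ✓; rating 5 ≥ 3 ✓; not eligible for Meal Allowance ✗ → not eligible.
Profit Sharing Plan — status full-time ✗ (requires part-time or seasonal) → not eligible.
Spot Bonus Program — status full-time ✓ (not excluded); service 133 days ≥ 120 days ✓; 37 hrs/wk < 40 ✗ → not eligible.
Short-Term Disability — status full-time ✓; service 133 days ≥ 90 days ✓; rating 5 ≥ 4 ✓ → eligible.
Medical Plan — service 133 days ≥ 2 months (≈60 days) ✓; dept Research ✗ → not eligible.
Tuition Reimbursement — status full-time ✓ (not excluded); service 133 days < 18 months (≈540 days) ✗ → not eligible.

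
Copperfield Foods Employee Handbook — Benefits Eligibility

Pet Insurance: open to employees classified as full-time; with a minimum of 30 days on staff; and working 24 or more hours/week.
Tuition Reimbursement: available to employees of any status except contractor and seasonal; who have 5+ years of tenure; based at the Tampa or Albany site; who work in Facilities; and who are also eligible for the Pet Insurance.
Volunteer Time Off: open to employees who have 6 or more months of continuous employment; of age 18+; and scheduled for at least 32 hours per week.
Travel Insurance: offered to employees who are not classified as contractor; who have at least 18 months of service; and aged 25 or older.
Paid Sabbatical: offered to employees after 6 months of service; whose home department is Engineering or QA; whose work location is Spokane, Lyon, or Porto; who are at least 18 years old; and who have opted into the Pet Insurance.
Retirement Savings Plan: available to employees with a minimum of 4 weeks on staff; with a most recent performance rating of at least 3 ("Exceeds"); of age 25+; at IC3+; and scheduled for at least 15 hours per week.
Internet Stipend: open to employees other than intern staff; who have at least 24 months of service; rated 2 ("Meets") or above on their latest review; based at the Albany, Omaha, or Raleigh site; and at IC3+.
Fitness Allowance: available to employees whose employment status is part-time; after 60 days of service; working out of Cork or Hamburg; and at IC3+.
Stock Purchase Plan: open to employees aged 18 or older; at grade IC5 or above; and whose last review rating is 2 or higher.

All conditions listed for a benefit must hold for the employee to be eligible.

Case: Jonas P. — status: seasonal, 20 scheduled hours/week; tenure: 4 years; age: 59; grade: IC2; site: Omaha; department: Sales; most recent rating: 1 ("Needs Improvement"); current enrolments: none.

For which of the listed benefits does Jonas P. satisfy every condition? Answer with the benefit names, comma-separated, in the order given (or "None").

Pet Insurance — status seasonal ✗ (requires full-time) → not eligible.
Tuition Reimbursement — status seasonal ✗ (excluded) → not eligible.
Volunteer Time Off — service 4 years ≥ 6 months (≈180 days) ✓; age 59 ≥ 18 ✓; 20 hrs/wk < 32 ✗ → not eligible.
Travel Insurance — status seasonal ✓ (not excluded); service 4 years ≥ 18 months (≈540 days) ✓; age 59 ≥ 25 ✓ → eligible.
Paid Sabbatical — service 4 years ≥ 6 months (≈180 days) ✓; dept Sales ✗ → not eligible.
Retirement Savings Plan — service 4 years ≥ 4 weeks (≈28 days) ✓; rating 1 < 3 ✗ → not eligible.
Internet Stipend — status seasonal ✓ (not excluded); service 4 years ≥ 24 months (≈720 days) ✓; rating 1 < 2 ✗ → not eligible.
Fitness Allowance — status seasonal ✗ (requires part-time) → not eligible.
Stock Purchase Plan — age 59 ≥ 18 ✓; grade IC2 < IC5 ✗ → not eligible.

Travel Insurance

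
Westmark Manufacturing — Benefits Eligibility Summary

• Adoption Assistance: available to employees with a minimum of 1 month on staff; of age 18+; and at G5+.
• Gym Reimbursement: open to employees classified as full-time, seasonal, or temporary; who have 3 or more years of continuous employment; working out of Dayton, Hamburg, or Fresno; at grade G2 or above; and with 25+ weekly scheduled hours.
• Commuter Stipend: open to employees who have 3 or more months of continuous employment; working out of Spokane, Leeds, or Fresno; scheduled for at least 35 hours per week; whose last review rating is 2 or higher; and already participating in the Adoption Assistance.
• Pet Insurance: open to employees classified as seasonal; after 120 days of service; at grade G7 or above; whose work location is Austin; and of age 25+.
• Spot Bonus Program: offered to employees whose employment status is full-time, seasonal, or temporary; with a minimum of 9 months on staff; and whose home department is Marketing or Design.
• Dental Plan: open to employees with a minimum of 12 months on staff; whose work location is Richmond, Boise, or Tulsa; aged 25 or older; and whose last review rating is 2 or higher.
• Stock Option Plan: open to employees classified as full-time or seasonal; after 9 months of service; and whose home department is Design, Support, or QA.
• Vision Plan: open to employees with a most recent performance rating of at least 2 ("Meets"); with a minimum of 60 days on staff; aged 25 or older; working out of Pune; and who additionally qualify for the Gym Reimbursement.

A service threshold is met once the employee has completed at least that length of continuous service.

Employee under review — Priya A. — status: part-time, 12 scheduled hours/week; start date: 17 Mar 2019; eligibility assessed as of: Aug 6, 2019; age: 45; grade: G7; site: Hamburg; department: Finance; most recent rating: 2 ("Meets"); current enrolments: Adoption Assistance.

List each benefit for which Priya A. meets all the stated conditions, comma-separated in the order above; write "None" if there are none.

Service from 17 Mar 2019 to Aug 6, 2019: 142 days.
Adoption Assistance — service 142 days ≥ 1 month (≈30 days) ✓; age 45 ≥ 18 ✓; grade G7 ≥ G5 ✓ → eligible.
Gym Reimbursement — status part-time ✗ (requires full-time, seasonal, or temporary) → not eligible.
Commuter Stipend — service 142 days ≥ 3 months (≈90 days) ✓; site Hamburg ✗ (not Spokane, Leeds, or Fresno) → not eligible.
Pet Insurance — status part-time ✗ (requires seasonal) → not eligible.
Spot Bonus Program — status part-time ✗ (requires full-time, seasonal, or temporary) → not eligible.
Dental Plan — service 142 days < 12 months (≈360 days) ✗ → not eligible.
Stock Option Plan — status part-time ✗ (requires full-time or seasonal) → not eligible.
Vision Plan — rating 2 ≥ 2 ✓; service 142 days ≥ 60 days ✓; age 45 ≥ 25 ✓; site Hamburg ✗ (not Pune) → not eligible.

Adoption Assistance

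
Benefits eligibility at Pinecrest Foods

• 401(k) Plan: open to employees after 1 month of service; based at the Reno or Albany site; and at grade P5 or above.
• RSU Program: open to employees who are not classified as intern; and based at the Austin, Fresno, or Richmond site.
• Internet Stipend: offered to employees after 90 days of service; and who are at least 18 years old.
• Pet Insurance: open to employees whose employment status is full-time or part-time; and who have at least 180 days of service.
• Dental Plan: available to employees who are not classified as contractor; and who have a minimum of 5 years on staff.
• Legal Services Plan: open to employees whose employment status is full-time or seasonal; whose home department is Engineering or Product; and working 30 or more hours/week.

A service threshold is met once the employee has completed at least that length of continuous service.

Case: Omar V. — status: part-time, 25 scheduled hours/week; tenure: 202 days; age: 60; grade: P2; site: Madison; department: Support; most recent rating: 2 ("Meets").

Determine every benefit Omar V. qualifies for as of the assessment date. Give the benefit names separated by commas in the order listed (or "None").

401(k) Plan — service 202 days ≥ 1 month (≈30 days) ✓; site Madison ✗ (not Reno or Albany) → not eligible.
RSU Program — status part-time ✓ (not excluded); site Madison ✗ (not Austin, Fresno, or Richmond) → not eligible.
Internet Stipend — service 202 days ≥ 90 days ✓; age 60 ≥ 18 ✓ → eligible.
Pet Insurance — status part-time ✓; service 202 days ≥ 180 days ✓ → eligible.
Dental Plan — status part-time ✓ (not excluded); service 202 days < 5 years (≈1825 days) ✗ → not eligible.
Legal Services Plan — status part-time ✗ (requires full-time or seasonal) → not eligible.

Internet Stipend, Pet Insurance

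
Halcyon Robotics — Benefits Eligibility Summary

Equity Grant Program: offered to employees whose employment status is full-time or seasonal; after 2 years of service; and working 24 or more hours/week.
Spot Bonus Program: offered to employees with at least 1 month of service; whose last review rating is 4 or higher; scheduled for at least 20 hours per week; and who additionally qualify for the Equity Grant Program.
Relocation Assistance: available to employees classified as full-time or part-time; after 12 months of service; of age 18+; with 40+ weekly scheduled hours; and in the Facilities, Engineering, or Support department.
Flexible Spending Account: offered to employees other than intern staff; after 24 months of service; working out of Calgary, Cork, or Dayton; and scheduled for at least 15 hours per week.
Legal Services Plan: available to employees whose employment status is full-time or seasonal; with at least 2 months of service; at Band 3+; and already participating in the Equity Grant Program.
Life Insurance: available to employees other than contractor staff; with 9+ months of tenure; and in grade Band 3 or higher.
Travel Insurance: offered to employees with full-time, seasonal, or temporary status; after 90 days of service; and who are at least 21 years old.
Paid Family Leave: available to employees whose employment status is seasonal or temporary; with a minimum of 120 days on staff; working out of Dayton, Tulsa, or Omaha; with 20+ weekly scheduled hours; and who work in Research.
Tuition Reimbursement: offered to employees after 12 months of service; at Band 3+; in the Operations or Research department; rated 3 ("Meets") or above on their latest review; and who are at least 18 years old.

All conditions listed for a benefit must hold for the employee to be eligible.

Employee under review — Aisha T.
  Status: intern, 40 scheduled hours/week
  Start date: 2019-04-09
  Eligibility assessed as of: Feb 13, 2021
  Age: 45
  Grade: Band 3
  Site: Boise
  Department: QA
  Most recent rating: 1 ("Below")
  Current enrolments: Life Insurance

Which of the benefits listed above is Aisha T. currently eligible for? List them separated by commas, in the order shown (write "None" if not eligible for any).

Service from 2019-04-09 to Feb 13, 2021: 676 days.
Equity Grant Program — status intern ✗ (requires full-time or seasonal) → not eligible.
Spot Bonus Program — service 676 days ≥ 1 month (≈30 days) ✓; rating 1 < 4 ✗ → not eligible.
Relocation Assistance — status intern ✗ (requires full-time or part-time) → not eligible.
Flexible Spending Account — status intern ✗ (excluded) → not eligible.
Legal Services Plan — status intern ✗ (requires full-time or seasonal) → not eligible.
Life Insurance — status intern ✓ (not excluded); service 676 days ≥ 9 months (≈270 days) ✓; grade Band 3 ≥ Band 3 ✓ → eligible.
Travel Insurance — status intern ✗ (requires full-time, seasonal, or temporary) → not eligible.
Paid Family Leave — status intern ✗ (requires seasonal or temporary) → not eligible.
Tuition Reimbursement — service 676 days ≥ 12 months (≈360 days) ✓; grade Band 3 ≥ Band 3 ✓; dept QA ✗ → not eligible.

Life Insurance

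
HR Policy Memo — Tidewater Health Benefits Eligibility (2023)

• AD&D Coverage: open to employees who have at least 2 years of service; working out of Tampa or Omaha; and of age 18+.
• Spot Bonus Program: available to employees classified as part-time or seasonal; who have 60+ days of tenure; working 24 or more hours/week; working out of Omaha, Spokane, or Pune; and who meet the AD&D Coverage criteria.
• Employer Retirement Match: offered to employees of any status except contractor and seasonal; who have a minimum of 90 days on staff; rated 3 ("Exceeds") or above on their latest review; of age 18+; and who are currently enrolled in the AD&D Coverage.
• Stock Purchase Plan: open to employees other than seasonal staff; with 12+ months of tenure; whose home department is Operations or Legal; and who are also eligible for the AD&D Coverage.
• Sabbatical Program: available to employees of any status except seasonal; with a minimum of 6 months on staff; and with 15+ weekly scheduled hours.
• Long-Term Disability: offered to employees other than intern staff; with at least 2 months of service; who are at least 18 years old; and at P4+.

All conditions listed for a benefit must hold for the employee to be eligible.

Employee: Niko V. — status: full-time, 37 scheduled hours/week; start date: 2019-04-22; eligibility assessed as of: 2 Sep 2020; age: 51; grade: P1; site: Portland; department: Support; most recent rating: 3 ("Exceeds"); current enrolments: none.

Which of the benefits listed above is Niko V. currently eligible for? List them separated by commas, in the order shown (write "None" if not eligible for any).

Sabbatical Program

Service from 2019-04-22 to 2 Sep 2020: 499 days.
AD&D Coverage — service 499 days < 2 years (≈730 days) ✗ → not eligible.
Spot Bonus Program — status full-time ✗ (requires part-time or seasonal) → not eligible.
Employer Retirement Match — status full-time ✓ (not excluded); service 499 days ≥ 90 days ✓; rating 3 ≥ 3 ✓; age 51 ≥ 18 ✓; not enrolled in AD&D Coverage ✗ → not eligible.
Stock Purchase Plan — status full-time ✓ (not excluded); service 499 days ≥ 12 months (≈360 days) ✓; dept Support ✗ → not eligible.
Sabbatical Program — status full-time ✓ (not excluded); service 499 days ≥ 6 months (≈180 days) ✓; 37 hrs/wk ≥ 15 ✓ → eligible.
Long-Term Disability — status full-time ✓ (not excluded); service 499 days ≥ 2 months (≈60 days) ✓; age 51 ≥ 18 ✓; grade P1 < P4 ✗ → not eligible.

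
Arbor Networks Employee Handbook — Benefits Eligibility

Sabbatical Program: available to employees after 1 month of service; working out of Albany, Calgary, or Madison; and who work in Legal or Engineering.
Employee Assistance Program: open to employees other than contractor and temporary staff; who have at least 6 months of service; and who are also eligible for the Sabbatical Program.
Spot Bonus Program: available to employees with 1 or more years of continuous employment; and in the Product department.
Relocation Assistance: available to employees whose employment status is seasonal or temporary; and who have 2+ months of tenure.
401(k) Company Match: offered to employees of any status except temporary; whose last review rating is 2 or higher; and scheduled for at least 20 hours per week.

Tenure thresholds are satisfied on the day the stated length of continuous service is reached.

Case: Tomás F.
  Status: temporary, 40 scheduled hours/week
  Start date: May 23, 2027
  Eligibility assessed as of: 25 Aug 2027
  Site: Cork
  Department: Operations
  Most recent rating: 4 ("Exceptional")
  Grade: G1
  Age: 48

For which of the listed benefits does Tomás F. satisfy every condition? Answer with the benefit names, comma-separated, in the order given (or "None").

Service from May 23, 2027 to 25 Aug 2027: 94 days.
Sabbatical Program — service 94 days ≥ 1 month (≈30 days) ✓; site Cork ✗ (not Albany, Calgary, or Madison) → not eligible.
Employee Assistance Program — status temporary ✗ (excluded) → not eligible.
Spot Bonus Program — service 94 days < 1 year (≈365 days) ✗ → not eligible.
Relocation Assistance — status temporary ✓; service 94 days ≥ 2 months (≈60 days) ✓ → eligible.
401(k) Company Match — status temporary ✗ (excluded) → not eligible.

Relocation Assistance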